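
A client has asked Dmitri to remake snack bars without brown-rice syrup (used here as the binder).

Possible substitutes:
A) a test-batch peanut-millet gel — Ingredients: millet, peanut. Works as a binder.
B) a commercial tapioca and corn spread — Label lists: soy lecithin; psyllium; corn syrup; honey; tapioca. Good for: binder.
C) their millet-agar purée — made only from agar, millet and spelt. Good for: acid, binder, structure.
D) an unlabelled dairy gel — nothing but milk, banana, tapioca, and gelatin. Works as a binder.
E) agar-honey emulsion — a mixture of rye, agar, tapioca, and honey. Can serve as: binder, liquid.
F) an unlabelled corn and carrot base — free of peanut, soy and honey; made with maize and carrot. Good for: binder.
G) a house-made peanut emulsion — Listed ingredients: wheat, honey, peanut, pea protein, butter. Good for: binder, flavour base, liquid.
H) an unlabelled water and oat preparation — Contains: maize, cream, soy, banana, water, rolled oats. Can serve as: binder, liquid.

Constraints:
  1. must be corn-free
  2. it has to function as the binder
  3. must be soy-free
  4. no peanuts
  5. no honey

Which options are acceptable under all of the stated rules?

A: has peanut, so not peanut-free — out
B: has soy lecithin, so not soy-free; has honey, so not honey-free (and 1 more) — out
C: only spelt, agar and millet; none excluded — OK
D: milk and gelatin etc. — none of it excluded — keep
E: has honey, so not honey-free — no
F: has maize, so not corn-free — no
G: has peanut, so not peanut-free; has honey, so not honey-free — reject
H: has soy, so not soy-free; has maize, so not corn-free — out

C, D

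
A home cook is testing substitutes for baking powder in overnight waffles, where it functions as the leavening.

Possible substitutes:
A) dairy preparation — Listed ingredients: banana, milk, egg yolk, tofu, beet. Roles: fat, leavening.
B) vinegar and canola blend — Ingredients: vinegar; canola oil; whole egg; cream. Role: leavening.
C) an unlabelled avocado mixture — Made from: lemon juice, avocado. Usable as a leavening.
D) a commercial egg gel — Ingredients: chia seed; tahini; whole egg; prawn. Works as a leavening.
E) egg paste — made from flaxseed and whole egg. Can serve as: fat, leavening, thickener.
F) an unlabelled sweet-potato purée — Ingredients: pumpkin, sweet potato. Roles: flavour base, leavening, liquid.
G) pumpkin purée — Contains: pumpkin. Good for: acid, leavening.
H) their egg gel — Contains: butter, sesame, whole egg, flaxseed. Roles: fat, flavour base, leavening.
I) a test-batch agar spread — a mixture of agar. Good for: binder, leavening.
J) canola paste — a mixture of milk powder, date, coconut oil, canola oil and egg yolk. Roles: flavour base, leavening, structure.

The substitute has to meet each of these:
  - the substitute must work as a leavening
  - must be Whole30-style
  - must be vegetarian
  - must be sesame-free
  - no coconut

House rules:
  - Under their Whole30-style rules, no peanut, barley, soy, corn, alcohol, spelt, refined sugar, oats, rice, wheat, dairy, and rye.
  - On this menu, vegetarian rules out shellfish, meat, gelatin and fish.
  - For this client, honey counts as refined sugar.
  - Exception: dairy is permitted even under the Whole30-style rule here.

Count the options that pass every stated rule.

6

A: has tofu, so not Whole30-style — reject
B: dairy is permitted under the Whole30-style carve-out; nothing else excluded — keep
C: only avocado and lemon juice; none excluded — OK
D: has prawn, so not vegetarian; has tahini, so not sesame-free — no
E: all constraints satisfied — OK
F: every rule checks out — keep
G: nothing on the exclusion list — keep
H: has sesame, so not sesame-free — out
I: only agar; none excluded — OK
J: has coconut oil, so not coconut-free — no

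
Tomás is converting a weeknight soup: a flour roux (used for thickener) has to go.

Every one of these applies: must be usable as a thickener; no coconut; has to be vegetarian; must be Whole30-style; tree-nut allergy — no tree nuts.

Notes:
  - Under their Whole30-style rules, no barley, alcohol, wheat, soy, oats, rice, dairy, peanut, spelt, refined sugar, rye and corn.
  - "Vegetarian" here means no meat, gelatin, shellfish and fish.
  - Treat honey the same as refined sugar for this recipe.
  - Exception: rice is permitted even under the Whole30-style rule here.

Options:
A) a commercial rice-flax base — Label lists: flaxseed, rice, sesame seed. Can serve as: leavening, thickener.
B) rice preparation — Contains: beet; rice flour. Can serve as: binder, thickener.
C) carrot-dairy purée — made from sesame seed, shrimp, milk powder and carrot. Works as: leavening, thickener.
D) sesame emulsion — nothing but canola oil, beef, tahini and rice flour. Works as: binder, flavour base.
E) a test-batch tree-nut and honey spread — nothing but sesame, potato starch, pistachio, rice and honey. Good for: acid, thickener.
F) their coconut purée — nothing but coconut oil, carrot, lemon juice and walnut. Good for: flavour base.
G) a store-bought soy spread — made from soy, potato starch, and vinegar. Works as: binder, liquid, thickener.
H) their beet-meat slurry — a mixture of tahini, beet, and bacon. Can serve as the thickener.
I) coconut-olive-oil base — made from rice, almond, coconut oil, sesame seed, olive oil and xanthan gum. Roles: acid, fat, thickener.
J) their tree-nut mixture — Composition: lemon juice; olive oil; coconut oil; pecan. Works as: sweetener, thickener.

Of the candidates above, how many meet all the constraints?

2

A: rice is permitted under the Whole30-style carve-out; nothing else excluded — OK
B: rice is permitted under the Whole30-style carve-out; nothing else excluded — keep
C: has milk powder, so not Whole30-style; has shrimp, so not vegetarian — reject
D: not usable as a thickener; has beef, so not vegetarian — out
E: has honey, so not Whole30-style; has pistachio, so not tree-nut-free — no
F: not usable as a thickener; has walnut, so not tree-nut-free (and 1 more) — out
G: has soy, so not Whole30-style — out
H: has bacon, so not vegetarian — out
I: has almond, so not tree-nut-free; has coconut oil, so not coconut-free — no
J: has pecan, so not tree-nut-free; has coconut oil, so not coconut-free — out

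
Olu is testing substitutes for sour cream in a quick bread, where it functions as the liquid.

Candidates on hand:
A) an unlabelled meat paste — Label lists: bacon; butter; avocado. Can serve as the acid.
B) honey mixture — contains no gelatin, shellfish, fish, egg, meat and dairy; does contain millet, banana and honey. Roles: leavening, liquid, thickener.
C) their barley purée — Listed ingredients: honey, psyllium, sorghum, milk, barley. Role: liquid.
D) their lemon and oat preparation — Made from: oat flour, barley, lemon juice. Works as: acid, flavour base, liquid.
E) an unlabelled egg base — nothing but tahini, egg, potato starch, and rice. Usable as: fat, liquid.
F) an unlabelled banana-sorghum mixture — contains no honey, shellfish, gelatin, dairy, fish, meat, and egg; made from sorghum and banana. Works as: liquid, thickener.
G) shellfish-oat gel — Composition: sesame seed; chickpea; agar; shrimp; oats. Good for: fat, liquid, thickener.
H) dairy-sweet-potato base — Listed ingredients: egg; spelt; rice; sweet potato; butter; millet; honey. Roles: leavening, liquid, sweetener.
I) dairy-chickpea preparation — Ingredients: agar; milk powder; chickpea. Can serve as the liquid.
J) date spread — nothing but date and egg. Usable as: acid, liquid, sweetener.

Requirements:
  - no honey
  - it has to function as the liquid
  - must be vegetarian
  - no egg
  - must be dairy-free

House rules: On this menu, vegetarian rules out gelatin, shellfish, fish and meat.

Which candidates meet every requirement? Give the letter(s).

D, F

A: not usable as a liquid; has bacon, so not vegetarian (and 1 more) — reject
B: has honey, so not honey-free — no
C: has honey, so not honey-free; has milk, so not dairy-free — no
D: no dairy, no honey — OK
E: has egg, so not egg-free — no
F: every rule checks out — valid
G: has shrimp, so not vegetarian — out
H: has honey, so not honey-free; has butter, so not dairy-free (and 1 more) — reject
I: has milk powder, so not dairy-free — no
J: has egg, so not egg-free — reject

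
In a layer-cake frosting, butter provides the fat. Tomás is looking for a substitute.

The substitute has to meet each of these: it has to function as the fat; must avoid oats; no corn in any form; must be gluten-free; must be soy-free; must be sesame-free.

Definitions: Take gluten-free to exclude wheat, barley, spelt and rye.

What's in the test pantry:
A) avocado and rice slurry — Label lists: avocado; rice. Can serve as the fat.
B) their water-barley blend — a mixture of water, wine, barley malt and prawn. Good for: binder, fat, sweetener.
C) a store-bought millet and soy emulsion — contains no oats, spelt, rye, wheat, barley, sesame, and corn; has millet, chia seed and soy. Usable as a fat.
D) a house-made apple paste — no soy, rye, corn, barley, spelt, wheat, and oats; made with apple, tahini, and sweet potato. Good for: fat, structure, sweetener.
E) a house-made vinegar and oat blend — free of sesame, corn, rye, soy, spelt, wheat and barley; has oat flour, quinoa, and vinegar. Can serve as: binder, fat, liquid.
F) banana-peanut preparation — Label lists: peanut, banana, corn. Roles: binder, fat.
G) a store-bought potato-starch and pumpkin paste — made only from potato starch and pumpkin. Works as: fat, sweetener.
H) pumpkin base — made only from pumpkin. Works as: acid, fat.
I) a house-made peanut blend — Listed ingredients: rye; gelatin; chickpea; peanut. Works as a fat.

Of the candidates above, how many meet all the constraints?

A: works as a fat, no corn, no sesame — OK
B: has barley malt, so not gluten-free — no
C: has soy, so not soy-free — reject
D: has tahini, so not sesame-free — reject
E: has oat flour, so not oat-free — reject
F: has corn, so not corn-free — no
G: no oats, no sesame — OK
H: only pumpkin; none excluded — keep
I: has rye, so not gluten-free — reject

3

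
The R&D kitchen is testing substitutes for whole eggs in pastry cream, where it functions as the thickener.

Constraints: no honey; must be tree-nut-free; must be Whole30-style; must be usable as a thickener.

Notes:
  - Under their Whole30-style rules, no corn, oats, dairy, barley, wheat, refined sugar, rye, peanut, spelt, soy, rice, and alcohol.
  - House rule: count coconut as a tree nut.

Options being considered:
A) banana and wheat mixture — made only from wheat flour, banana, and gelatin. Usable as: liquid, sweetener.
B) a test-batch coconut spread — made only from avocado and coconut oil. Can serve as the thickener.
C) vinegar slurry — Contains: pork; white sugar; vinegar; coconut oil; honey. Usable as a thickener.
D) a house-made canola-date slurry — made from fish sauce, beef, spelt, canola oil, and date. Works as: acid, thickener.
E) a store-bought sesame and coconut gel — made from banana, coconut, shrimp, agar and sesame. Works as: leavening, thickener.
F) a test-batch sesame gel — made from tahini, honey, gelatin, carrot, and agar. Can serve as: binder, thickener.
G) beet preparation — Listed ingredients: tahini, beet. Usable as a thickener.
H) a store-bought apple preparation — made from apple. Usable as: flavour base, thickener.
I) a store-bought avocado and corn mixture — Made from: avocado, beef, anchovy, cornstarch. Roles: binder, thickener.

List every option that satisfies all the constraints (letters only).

A: not usable as a thickener; has wheat flour, so not Whole30-style — reject
B: has coconut oil, so not tree-nut-free — no
C: has white sugar, so not Whole30-style; has coconut oil, so not tree-nut-free (and 1 more) — out
D: has spelt, so not Whole30-style — out
E: has coconut, so not tree-nut-free — reject
F: has honey, so not honey-free — no
G: no honey, tree-nut-free — valid
H: works as a thickener, tree-nut-free, Whole30-style — keep
I: has cornstarch, so not Whole30-style — no

G, H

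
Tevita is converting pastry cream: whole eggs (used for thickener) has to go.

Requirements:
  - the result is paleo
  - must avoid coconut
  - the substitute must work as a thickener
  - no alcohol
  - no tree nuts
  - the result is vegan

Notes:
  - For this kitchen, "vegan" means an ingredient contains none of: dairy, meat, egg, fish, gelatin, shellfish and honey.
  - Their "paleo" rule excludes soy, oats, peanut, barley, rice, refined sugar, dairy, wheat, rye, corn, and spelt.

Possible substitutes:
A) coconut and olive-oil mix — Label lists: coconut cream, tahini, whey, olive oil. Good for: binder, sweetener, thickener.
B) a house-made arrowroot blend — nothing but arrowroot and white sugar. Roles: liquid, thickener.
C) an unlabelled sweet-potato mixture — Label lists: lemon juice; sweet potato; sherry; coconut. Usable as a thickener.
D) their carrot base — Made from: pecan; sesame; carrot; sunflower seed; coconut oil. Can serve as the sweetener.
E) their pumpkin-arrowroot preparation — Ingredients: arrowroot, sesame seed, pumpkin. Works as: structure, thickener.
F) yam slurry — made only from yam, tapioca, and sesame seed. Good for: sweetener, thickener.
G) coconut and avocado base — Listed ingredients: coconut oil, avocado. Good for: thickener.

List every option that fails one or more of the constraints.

A: has whey, so not vegan; has whey, so not paleo (and 1 more) — no
B: has white sugar, so not paleo — no
C: has sherry, so not alcohol-free; has coconut, so not coconut-free — no
D: not usable as a thickener; has pecan, so not tree-nut-free (and 1 more) — out
E: only sesame seed, arrowroot and pumpkin; none excluded — keep
F: only sesame seed, tapioca, and yam; none excluded — valid
G: has coconut oil, so not coconut-free — no

A, B, C, D, G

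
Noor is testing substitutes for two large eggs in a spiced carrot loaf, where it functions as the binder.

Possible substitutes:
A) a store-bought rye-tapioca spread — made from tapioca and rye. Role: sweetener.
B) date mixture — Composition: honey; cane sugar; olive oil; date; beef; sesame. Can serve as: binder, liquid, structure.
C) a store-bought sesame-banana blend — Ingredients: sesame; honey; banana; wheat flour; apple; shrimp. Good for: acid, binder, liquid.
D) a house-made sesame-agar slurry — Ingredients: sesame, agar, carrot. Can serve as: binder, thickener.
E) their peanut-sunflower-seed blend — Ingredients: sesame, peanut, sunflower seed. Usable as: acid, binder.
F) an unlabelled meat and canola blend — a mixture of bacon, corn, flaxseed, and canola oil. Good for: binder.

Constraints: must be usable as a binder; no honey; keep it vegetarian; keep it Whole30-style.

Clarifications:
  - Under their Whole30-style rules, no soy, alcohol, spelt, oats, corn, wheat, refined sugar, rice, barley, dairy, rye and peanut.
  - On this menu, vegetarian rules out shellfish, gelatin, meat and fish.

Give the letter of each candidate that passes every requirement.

A: not usable as a binder; has rye, so not Whole30-style — reject
B: has cane sugar, so not Whole30-style; has beef, so not vegetarian (and 1 more) — out
C: has wheat flour, so not Whole30-style; has shrimp, so not vegetarian (and 1 more) — reject
D: every rule checks out — valid
E: has peanut, so not Whole30-style — no
F: has corn, so not Whole30-style; has bacon, so not vegetarian — reject

D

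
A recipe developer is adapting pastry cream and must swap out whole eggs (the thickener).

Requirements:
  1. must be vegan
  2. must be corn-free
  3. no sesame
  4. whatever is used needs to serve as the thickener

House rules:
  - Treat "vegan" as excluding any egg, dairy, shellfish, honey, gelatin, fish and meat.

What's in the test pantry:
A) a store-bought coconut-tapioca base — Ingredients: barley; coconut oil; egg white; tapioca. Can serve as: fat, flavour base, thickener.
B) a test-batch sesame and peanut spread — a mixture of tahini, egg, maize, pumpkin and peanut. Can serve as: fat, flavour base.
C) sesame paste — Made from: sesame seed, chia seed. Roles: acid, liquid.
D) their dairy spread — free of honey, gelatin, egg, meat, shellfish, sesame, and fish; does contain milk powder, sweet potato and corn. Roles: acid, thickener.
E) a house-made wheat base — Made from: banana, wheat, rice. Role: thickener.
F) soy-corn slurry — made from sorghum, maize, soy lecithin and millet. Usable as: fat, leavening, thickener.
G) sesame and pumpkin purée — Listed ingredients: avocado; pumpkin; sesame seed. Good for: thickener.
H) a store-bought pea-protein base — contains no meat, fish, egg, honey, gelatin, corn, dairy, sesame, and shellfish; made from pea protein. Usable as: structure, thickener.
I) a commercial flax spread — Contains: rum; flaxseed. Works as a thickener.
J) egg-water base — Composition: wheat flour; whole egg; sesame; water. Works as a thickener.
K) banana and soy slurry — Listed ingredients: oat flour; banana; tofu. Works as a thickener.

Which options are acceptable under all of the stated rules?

A: has egg white, so not vegan — reject
B: not usable as a thickener; has egg, so not vegan (and 2 more) — reject
C: not usable as a thickener; has sesame seed, so not sesame-free — reject
D: has milk powder, so not vegan; has corn, so not corn-free — reject
E: only rice, wheat, and banana; none excluded — valid
F: has maize, so not corn-free — no
G: has sesame seed, so not sesame-free — reject
H: works as a thickener, vegan, no corn — OK
I: works as a thickener, no corn, no sesame — valid
J: has whole egg, so not vegan; has sesame, so not sesame-free — reject
K: only oat flour, tofu and banana; none excluded — OK

E, H, I, K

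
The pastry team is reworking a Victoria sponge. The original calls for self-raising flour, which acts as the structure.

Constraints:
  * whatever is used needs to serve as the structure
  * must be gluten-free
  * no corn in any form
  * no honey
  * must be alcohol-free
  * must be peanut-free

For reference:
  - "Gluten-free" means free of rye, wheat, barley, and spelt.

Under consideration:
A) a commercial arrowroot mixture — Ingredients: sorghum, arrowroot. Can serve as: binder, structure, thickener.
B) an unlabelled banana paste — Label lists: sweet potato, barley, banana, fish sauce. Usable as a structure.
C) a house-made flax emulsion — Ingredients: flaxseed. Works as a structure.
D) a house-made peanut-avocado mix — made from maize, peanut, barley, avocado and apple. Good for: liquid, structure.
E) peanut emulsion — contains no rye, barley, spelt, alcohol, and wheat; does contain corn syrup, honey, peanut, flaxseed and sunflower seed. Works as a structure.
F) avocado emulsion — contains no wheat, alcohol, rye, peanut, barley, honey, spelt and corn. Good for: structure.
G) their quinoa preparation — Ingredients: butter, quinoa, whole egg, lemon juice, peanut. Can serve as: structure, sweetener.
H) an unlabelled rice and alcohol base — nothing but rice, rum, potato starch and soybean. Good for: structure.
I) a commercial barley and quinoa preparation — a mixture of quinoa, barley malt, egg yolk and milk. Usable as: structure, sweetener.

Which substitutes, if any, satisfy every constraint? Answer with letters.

A: only arrowroot and sorghum; none excluded — OK
B: has barley, so not gluten-free — out
C: no corn, no peanut — keep
D: has barley, so not gluten-free; has maize, so not corn-free (and 1 more) — out
E: has corn syrup, so not corn-free; has honey, so not honey-free (and 1 more) — no
F: works as a structure, no peanut, no corn — OK
G: has peanut, so not peanut-free — out
H: has rum, so not alcohol-free — no
I: has barley malt, so not gluten-free — reject

A, C, F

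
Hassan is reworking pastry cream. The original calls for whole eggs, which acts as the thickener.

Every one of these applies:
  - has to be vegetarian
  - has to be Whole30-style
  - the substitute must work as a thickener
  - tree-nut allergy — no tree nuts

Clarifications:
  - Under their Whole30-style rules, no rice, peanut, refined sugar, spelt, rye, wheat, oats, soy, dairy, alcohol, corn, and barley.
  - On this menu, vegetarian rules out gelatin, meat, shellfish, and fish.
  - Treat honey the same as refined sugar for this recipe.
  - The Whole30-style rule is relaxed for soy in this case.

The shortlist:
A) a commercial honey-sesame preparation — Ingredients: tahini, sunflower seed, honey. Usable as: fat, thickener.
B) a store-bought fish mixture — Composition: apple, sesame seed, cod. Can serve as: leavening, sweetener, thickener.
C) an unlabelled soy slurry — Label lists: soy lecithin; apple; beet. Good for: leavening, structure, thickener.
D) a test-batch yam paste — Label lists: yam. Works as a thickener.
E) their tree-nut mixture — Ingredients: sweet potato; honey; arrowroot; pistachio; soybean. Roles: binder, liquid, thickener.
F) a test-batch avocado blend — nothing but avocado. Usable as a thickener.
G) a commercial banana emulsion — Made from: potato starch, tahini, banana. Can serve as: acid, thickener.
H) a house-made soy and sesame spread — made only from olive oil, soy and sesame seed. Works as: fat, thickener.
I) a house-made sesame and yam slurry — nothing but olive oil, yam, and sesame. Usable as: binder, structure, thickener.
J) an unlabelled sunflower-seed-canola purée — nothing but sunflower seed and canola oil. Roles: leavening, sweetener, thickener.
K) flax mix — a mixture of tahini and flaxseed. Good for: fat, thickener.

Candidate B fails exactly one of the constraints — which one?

usable as a thickener: satisfied
Whole30-style: satisfied
vegetarian: has cod — fails
tree-nut-free: satisfied

vegetarian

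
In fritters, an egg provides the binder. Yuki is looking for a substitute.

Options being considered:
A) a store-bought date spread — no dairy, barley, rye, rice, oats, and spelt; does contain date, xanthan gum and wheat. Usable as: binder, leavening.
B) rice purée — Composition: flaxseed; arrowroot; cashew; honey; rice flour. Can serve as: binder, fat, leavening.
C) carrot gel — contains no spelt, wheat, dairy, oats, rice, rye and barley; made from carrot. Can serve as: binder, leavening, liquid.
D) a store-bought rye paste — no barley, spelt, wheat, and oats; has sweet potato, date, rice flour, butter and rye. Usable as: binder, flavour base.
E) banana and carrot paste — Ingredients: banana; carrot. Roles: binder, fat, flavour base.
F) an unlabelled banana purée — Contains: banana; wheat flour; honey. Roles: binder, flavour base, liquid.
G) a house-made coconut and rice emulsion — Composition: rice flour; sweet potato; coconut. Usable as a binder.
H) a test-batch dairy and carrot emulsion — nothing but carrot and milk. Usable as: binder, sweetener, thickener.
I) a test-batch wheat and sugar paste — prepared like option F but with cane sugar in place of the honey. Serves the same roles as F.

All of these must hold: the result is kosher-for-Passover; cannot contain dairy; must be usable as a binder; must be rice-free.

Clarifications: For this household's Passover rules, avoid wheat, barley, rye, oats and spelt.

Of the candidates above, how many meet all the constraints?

A: has wheat, so not kosher-for-Passover — no
B: has rice flour, so not rice-free — out
C: works as a binder, no rice, no dairy — OK
D: has rye, so not kosher-for-Passover; has rice flour, so not rice-free (and 1 more) — out
E: only banana and carrot; none excluded — valid
F: has wheat flour, so not kosher-for-Passover — reject
G: has rice flour, so not rice-free — no
H: has milk, so not dairy-free — out
I: has wheat flour, so not kosher-for-Passover — out

2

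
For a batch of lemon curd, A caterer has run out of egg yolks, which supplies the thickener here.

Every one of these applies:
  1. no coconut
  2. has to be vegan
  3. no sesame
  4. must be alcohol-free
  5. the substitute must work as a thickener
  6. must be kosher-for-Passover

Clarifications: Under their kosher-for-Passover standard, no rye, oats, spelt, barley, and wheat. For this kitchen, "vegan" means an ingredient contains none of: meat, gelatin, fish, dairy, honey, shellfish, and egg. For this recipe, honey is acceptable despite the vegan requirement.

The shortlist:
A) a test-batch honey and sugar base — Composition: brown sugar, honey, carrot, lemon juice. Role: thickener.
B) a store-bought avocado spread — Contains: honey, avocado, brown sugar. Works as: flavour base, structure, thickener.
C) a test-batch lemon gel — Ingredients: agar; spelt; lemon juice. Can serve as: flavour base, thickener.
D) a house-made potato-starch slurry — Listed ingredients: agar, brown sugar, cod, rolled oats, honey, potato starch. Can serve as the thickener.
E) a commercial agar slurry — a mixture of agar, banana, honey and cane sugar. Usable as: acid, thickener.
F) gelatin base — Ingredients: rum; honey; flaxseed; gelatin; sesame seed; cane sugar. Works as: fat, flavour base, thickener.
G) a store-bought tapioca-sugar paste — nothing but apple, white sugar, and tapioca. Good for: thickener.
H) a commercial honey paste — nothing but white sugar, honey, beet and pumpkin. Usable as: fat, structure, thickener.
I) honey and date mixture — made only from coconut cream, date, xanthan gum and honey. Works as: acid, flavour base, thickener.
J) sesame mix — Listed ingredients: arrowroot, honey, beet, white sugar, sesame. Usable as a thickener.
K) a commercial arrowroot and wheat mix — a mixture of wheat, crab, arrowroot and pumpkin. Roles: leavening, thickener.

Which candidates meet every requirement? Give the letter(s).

A: honey is permitted under the vegan carve-out; nothing else excluded — valid
B: honey is permitted under the vegan carve-out; nothing else excluded — OK
C: has spelt, so not kosher-for-Passover — out
D: has rolled oats, so not kosher-for-Passover; has cod, so not vegan — out
E: honey is permitted under the vegan carve-out; nothing else excluded — keep
F: has gelatin, so not vegan; has rum, so not alcohol-free (and 1 more) — reject
G: only white sugar, apple, and tapioca; none excluded — OK
H: honey is permitted under the vegan carve-out; nothing else excluded — valid
I: has coconut cream, so not coconut-free — out
J: has sesame, so not sesame-free — no
K: has wheat, so not kosher-for-Passover; has crab, so not vegan — no

A, B, E, G, H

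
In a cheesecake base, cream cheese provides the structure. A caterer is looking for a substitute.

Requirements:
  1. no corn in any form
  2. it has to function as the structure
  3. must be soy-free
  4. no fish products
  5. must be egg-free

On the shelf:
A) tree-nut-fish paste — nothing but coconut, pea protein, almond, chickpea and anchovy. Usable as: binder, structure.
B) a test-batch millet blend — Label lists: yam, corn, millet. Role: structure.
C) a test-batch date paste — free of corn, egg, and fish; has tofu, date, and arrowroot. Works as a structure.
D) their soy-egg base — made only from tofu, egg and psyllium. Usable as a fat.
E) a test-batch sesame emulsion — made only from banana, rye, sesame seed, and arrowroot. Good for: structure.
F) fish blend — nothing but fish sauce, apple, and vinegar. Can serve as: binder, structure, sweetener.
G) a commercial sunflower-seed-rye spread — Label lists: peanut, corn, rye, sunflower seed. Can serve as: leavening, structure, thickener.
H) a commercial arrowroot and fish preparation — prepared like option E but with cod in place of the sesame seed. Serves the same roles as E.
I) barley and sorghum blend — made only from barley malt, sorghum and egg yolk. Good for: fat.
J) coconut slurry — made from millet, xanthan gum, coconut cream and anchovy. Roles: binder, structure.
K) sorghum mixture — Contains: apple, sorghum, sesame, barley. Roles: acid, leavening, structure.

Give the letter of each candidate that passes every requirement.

A: has anchovy, so not fish-free — out
B: has corn, so not corn-free — reject
C: has tofu, so not soy-free — no
D: not usable as a structure; has tofu, so not soy-free (and 1 more) — reject
E: rye and sesame seed etc. — none of it excluded — OK
F: has fish sauce, so not fish-free — reject
G: has corn, so not corn-free — no
H: has cod, so not fish-free — out
I: not usable as a structure; has egg yolk, so not egg-free — out
J: has anchovy, so not fish-free — reject
K: barley and sesame etc. — none of it excluded — OK

E, K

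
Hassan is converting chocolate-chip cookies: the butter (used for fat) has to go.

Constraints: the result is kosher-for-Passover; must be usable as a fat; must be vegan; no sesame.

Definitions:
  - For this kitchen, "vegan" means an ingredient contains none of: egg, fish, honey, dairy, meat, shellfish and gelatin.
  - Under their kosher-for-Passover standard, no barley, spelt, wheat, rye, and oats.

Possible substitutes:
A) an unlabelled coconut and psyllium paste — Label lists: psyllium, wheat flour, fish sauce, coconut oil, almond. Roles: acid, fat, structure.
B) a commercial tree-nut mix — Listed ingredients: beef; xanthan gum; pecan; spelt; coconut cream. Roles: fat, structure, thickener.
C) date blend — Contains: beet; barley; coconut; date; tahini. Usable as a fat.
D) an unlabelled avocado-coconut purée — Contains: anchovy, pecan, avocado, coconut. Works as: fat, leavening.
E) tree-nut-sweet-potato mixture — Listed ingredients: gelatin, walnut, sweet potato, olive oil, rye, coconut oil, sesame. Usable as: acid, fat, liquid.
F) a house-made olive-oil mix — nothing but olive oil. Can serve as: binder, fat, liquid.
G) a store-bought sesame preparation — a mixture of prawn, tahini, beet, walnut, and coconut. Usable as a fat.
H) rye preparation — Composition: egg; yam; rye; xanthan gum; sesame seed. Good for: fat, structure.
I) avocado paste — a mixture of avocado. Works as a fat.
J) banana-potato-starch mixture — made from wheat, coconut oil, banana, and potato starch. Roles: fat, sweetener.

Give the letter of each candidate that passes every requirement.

F, I

A: has fish sauce, so not vegan; has wheat flour, so not kosher-for-Passover — no
B: has beef, so not vegan; has spelt, so not kosher-for-Passover — reject
C: has barley, so not kosher-for-Passover; has tahini, so not sesame-free — out
D: has anchovy, so not vegan — no
E: has gelatin, so not vegan; has rye, so not kosher-for-Passover (and 1 more) — no
F: every rule checks out — OK
G: has prawn, so not vegan; has tahini, so not sesame-free — reject
H: has egg, so not vegan; has rye, so not kosher-for-Passover (and 1 more) — out
I: all constraints satisfied — valid
J: has wheat, so not kosher-for-Passover — reject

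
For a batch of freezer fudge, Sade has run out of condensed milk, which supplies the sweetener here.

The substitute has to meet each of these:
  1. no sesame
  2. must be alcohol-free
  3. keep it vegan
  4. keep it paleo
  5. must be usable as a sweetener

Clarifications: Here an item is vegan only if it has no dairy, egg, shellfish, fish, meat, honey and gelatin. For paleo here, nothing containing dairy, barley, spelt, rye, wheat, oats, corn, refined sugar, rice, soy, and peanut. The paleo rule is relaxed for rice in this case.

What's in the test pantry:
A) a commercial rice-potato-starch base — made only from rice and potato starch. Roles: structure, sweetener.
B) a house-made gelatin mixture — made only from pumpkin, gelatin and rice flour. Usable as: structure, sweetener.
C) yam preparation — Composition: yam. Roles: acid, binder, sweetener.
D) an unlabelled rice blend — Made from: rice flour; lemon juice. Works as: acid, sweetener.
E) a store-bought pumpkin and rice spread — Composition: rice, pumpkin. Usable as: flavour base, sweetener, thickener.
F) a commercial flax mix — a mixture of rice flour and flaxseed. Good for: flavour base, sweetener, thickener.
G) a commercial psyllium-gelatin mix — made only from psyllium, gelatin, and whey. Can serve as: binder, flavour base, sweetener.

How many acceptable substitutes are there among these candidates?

5

A: rice is permitted under the paleo carve-out; nothing else excluded — keep
B: has gelatin, so not vegan — reject
C: works as a sweetener, paleo, no alcohol — valid
D: rice is permitted under the paleo carve-out; nothing else excluded — valid
E: rice is permitted under the paleo carve-out; nothing else excluded — OK
F: rice is permitted under the paleo carve-out; nothing else excluded — valid
G: has whey, so not vegan; has whey, so not paleo — out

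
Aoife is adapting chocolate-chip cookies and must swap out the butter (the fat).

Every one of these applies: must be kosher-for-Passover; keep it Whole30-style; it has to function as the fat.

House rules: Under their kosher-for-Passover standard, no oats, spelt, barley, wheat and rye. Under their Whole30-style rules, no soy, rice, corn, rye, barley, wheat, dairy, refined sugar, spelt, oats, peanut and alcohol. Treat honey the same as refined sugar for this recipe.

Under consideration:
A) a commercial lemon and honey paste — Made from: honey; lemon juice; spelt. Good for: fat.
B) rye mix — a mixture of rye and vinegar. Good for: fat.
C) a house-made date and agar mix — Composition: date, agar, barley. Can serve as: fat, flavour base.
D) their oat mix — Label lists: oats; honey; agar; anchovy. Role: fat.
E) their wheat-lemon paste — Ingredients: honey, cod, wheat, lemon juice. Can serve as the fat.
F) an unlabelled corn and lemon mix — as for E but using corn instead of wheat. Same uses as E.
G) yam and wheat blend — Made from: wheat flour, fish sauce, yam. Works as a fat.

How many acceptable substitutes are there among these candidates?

0

A: has spelt, so not kosher-for-Passover; has honey, so not Whole30-style — no
B: has rye, so not kosher-for-Passover; has rye, so not Whole30-style — reject
C: has barley, so not kosher-for-Passover; has barley, so not Whole30-style — reject
D: has oats, so not kosher-for-Passover; has honey, so not Whole30-style — no
E: has wheat, so not kosher-for-Passover; has honey, so not Whole30-style — reject
F: has corn, so not Whole30-style — no
G: has wheat flour, so not kosher-for-Passover; has wheat flour, so not Whole30-style — reject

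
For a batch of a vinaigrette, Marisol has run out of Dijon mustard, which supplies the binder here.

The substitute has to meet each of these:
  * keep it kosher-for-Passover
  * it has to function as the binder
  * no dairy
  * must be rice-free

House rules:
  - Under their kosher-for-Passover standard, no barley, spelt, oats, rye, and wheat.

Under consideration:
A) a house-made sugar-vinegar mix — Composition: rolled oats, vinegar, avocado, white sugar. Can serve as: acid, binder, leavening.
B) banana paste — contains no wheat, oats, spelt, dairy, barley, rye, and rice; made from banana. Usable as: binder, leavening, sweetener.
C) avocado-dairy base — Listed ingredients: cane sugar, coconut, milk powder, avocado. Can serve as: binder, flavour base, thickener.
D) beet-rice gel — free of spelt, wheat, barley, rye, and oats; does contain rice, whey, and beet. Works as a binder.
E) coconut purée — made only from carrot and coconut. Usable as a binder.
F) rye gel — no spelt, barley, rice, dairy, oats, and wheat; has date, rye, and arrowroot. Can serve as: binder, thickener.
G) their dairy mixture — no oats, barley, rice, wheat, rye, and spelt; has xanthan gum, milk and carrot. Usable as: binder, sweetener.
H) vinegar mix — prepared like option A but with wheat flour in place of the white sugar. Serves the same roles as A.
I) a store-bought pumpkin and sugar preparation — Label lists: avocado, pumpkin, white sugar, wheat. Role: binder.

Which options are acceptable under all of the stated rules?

B, E

A: has rolled oats, so not kosher-for-Passover — out
B: no dairy, no rice — valid
C: has milk powder, so not dairy-free — reject
D: has whey, so not dairy-free; has rice, so not rice-free — reject
E: nothing on the exclusion list — keep
F: has rye, so not kosher-for-Passover — no
G: has milk, so not dairy-free — out
H: has rolled oats, so not kosher-for-Passover — no
I: has wheat, so not kosher-for-Passover — no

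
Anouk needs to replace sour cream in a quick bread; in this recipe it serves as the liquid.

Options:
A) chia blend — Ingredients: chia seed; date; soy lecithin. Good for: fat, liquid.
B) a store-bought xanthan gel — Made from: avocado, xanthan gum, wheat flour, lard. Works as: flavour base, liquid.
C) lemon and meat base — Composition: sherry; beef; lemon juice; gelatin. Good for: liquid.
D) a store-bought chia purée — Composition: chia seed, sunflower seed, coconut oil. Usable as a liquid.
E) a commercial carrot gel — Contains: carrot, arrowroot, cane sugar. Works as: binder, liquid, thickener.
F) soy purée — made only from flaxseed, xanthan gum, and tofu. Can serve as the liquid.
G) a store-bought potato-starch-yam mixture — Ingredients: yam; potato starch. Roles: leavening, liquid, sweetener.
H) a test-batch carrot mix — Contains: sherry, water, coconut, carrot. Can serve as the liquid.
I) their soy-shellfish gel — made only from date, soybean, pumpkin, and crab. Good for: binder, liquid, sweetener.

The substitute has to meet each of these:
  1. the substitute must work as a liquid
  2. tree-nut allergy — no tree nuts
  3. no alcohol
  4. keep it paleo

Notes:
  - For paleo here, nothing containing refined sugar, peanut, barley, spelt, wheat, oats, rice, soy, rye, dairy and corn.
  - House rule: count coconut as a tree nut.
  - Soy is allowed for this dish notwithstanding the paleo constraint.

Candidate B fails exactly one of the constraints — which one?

usable as a liquid: satisfied
paleo: has wheat flour — fails
alcohol-free: satisfied
tree-nut-free: satisfied

paleo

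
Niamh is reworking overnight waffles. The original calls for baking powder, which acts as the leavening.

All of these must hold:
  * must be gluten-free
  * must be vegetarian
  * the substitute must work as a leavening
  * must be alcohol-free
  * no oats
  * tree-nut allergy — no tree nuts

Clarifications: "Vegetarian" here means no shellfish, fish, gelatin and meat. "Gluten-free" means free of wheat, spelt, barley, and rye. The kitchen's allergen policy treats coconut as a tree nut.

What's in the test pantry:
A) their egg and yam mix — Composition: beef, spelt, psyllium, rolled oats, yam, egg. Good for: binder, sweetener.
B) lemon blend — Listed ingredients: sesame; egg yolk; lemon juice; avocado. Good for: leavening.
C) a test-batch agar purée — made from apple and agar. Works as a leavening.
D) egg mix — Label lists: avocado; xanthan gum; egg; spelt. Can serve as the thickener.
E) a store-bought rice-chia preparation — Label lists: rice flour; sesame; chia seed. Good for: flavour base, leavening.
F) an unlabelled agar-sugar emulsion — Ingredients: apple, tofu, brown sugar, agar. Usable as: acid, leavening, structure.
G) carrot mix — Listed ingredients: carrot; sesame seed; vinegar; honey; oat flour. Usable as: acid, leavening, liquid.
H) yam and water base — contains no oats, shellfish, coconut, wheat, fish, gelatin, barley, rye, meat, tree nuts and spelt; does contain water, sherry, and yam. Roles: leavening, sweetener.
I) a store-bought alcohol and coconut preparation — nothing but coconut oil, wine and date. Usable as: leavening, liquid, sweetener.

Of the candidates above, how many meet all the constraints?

4

A: not usable as a leavening; has beef, so not vegetarian (and 2 more) — reject
B: egg yolk and sesame etc. — none of it excluded — OK
C: works as a leavening, gluten-free, no oats — valid
D: not usable as a leavening; has spelt, so not gluten-free — no
E: gluten-free, no oats — keep
F: works as a leavening, tree-nut-free, no oats — keep
G: has oat flour, so not oat-free — no
H: has sherry, so not alcohol-free — out
I: has wine, so not alcohol-free; has coconut oil, so not tree-nut-free — reject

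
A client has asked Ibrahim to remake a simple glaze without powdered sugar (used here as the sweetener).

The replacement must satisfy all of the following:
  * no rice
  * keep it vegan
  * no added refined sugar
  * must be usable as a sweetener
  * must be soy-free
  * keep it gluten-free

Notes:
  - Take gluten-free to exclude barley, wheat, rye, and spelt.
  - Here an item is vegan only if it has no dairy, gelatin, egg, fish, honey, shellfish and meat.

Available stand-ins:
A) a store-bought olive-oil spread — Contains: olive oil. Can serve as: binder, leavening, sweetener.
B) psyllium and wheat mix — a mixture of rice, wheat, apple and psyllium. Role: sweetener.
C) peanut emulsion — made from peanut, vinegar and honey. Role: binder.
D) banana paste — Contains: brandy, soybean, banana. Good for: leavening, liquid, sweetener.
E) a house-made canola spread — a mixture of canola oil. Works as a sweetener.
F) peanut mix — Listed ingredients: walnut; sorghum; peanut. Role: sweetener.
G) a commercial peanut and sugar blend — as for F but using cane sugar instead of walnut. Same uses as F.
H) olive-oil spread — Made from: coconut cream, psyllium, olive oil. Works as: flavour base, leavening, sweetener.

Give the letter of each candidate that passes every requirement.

A, E, F, H

A: vegan, no refined sugar — keep
B: has wheat, so not gluten-free; has rice, so not rice-free — out
C: not usable as a sweetener; has honey, so not vegan — reject
D: has soybean, so not soy-free — no
E: only canola oil; none excluded — valid
F: only peanut, walnut and sorghum; none excluded — valid
G: has cane sugar, so not no-added-sugar — out
H: no soy, no refined sugar — valid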